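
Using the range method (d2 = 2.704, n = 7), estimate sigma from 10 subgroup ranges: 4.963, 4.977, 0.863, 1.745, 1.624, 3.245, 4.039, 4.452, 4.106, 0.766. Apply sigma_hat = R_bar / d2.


R_bar = (4.963 + 4.977 + 0.863 + 1.745 + 1.624 + 3.245 + 4.039 + 4.452 + 4.106 + 0.766) / 10
R_bar = 30.78 / 10 = 3.078
sigma_hat = R_bar / d2 = 3.078 / 2.704 = 1.1383

1.1383


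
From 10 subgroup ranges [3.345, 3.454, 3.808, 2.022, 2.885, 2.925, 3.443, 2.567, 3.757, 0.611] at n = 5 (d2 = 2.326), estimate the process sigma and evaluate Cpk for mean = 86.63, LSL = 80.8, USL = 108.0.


R_bar = (3.345 + 3.454 + 3.808 + 2.022 + 2.885 + 2.925 + 3.443 + 2.567 + 3.757 + 0.611) / 10 = 2.8817
sigma = R_bar / d2 = 2.8817 / 2.326 = 1.238908
Cp = (USL - LSL)/(6*sigma) = (108.0 - 80.8)/(6*1.238908) = 3.6591
Cpu = (108.0 - 86.63)/(3*1.238908) = 5.7497
Cpl = (86.63 - 80.8)/(3*1.238908) = 1.5686
Cpk = min(Cpu, Cpl) = 1.5686

1.5686


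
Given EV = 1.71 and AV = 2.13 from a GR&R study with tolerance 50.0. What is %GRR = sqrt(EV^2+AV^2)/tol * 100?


GRR = sqrt(EV^2 + AV^2) = sqrt(1.71^2 + 2.13^2) = 2.7314831
%GRR = GRR / tol * 100 = 2.7314831 / 50.0 * 100
%GRR = 5.4630

5.4630


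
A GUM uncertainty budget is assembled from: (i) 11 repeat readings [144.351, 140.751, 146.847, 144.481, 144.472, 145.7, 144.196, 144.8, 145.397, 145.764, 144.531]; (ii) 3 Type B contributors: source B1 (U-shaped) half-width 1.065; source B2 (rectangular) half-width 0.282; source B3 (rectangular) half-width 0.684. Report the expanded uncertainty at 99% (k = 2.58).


mean = (144.351 + 140.751 + 146.847 + 144.481 + 144.472 + 145.7 + 144.196 + 144.8 + 145.397 + 145.764 + 144.531) / 11 = 144.6627273
s = sqrt(sum((x - mean)^2)/(n-1)) = 1.5271266
u_A = s / sqrt(n) = 1.5271266 / sqrt(11) = 0.46044599
u_B1 = 1.065 / sqrt(2) = 0.75306872
u_B2 = 0.282 / sqrt(3) = 0.16281278
u_B3 = 0.684 / sqrt(3) = 0.39490758
uc = sqrt(0.46044599^2 + 0.75306872^2 + 0.16281278^2 + 0.39490758^2) = 0.98060339
U = k * uc = 2.58 * 0.98060339
U = 2.5300

2.5300


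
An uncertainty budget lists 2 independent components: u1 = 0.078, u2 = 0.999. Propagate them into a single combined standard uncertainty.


uc = sqrt(0.078^2 + 0.999^2)
uc = sqrt(1.004085)
uc = 1.0020

1.0020


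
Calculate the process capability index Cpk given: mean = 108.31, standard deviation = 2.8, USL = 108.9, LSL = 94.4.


Cpu = (USL - mean) / (3*sigma) = (108.9 - 108.31) / (3*2.8) = 0.0702
Cpl = (mean - LSL) / (3*sigma) = (108.31 - 94.4) / (3*2.8) = 1.6560
Cpk = min(Cpu, Cpl) = 0.0702

0.0702


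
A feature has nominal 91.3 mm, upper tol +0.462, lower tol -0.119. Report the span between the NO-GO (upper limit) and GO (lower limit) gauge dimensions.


GO = nominal - lower_tol (smallest hole = maximum material condition)
GO = 91.3 - 0.119 = 91.181
NO-GO = nominal + upper_tol (largest hole = least material condition)
NO-GO = 91.3 + 0.462 = 91.762
spread = NO-GO - GO = 91.762 - 91.181 = 0.5810

0.5810


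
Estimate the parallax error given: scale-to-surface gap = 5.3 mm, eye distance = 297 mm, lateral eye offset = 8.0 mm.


error = h * offset / d
= 5.3 * 8.0 / 297
= 0.1428

0.1428


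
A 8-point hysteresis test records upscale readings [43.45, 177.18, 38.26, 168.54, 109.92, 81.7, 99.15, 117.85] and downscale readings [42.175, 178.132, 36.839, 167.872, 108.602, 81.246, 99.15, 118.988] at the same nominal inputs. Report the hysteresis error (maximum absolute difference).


|43.45 - 42.175| = 1.2750
|177.18 - 178.132| = 0.9520
|38.26 - 36.839| = 1.4210
|168.54 - 167.872| = 0.6680
|109.92 - 108.602| = 1.3180
|81.7 - 81.246| = 0.4540
|99.15 - 99.15| = 0
|117.85 - 118.988| = 1.1380
hysteresis = max(diffs) = 1.4210

1.4210


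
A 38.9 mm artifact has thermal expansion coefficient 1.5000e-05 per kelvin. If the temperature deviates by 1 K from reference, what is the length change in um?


dL = L * alpha * dT
= 38.9 * 1.5000e-05 * 1
= 5.8350000e-04 mm
dL_um = 5.8350000e-04 * 1000 = 0.5835 um

0.5835


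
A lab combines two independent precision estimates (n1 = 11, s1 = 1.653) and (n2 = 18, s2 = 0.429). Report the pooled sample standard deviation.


s_p = sqrt(((n1-1)*s1^2 + (n2-1)*s2^2) / (n1+n2-2))
numerator = (11-1)*1.653^2 + (18-1)*0.429^2 = 27.32409 + 3.128697 = 30.452787
denominator = 11 + 18 - 2 = 27
s_p^2 = 30.452787 / 27 = 1.127881
s_p = sqrt(1.127881) = 1.0620

1.0620


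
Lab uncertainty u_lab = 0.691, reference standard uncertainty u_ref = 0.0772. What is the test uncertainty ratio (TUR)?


TUR = u_lab / u_ref
= 0.691 / 0.0772
= 8.9508

8.9508


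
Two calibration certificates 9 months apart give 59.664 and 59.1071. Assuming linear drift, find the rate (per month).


rate = (v2 - v1) / months
= (59.1071 - 59.664) / 9
= -0.5569 / 9
= -0.0619

-0.0619


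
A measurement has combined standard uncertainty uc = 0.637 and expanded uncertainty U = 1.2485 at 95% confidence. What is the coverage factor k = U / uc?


k = U / uc
k = 1.2485 / 0.637
k = 1.96

1.96


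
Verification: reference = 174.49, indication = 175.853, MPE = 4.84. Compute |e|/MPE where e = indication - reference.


e = indication - reference = 175.853 - 174.49 = 1.3630
|e| = 1.3630
ratio = |e| / MPE = 1.3630 / 4.84
ratio = 0.2816

0.2816


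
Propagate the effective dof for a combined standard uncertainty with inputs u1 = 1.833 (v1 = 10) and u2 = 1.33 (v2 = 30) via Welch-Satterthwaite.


uc = sqrt(u1^2 + u2^2) = sqrt(1.833^2 + 1.33^2) = 2.264683
v_eff = uc^4 / (u1^4/v1 + u2^4/v2)
= 2.264683^4 / (1.833^4/10 + 1.33^4/30)
= 26.304478 / 1.2331856
v_eff = 21.3305

21.3305


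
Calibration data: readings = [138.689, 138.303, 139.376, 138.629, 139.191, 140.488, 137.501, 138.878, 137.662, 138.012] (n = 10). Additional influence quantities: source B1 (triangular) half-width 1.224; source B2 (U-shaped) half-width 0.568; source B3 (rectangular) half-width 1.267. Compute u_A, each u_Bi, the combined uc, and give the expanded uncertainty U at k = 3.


mean = (138.689 + 138.303 + 139.376 + 138.629 + 139.191 + 140.488 + 137.501 + 138.878 + 137.662 + 138.012) / 10 = 138.6729
s = sqrt(sum((x - mean)^2)/(n-1)) = 0.88634712
u_A = s / sqrt(n) = 0.88634712 / sqrt(10) = 0.28028757
u_B1 = 1.224 / sqrt(6) = 0.49969591
u_B2 = 0.568 / sqrt(2) = 0.40163665
u_B3 = 1.267 / sqrt(3) = 0.73150279
uc = sqrt(0.28028757^2 + 0.49969591^2 + 0.40163665^2 + 0.73150279^2) = 1.0122576
U = k * uc = 3 * 1.0122576
U = 3.0368

3.0368


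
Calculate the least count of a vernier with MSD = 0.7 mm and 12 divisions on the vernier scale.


LC = MSD / n_div
= 0.7 / 12
= 0.0583

0.0583


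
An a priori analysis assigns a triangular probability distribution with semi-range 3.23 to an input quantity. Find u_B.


u_B = half_width / sqrt(6)
u_B = 3.23 / 2.4494897
u_B = 1.3186

1.3186


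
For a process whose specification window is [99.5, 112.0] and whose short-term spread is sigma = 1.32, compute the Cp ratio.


Cp = (USL - LSL) / (6 * sigma)
= (112.0 - 99.5) / (6 * 1.32)
= 12.5000 / 7.9200
= 1.5783

1.5783


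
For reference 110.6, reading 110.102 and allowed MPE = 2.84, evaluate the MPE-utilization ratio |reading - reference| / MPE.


e = indication - reference = 110.102 - 110.6 = -0.4980
|e| = 0.4980
ratio = |e| / MPE = 0.4980 / 2.84
ratio = 0.1754

0.1754


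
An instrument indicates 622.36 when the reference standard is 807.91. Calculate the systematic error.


Systematic error = measured - true
= 622.36 - 807.91
= -185.5500

-185.5500


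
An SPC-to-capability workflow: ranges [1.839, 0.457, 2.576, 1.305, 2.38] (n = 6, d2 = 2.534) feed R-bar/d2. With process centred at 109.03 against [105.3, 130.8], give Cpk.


R_bar = (1.839 + 0.457 + 2.576 + 1.305 + 2.38) / 5 = 1.7114
sigma = R_bar / d2 = 1.7114 / 2.534 = 0.6753749
Cp = (USL - LSL)/(6*sigma) = (130.8 - 105.3)/(6*0.6753749) = 6.2928
Cpu = (130.8 - 109.03)/(3*0.6753749) = 10.7446
Cpl = (109.03 - 105.3)/(3*0.6753749) = 1.8410
Cpk = min(Cpu, Cpl) = 1.8410

1.8410


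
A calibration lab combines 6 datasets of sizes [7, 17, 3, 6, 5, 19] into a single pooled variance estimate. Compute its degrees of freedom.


nu = sum_i (n_i - 1)
nu = ((7 - 1) + (17 - 1) + (3 - 1) + (6 - 1) + (5 - 1) + (19 - 1))
nu = 6 + 16 + 2 + 5 + 4 + 18
nu = 51

51


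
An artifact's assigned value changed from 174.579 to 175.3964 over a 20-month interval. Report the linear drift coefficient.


rate = (v2 - v1) / months
= (175.3964 - 174.579) / 20
= 0.8174 / 20
= 0.0409

0.0409


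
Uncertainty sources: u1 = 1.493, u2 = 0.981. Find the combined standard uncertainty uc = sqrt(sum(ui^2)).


uc = sqrt(1.493^2 + 0.981^2)
uc = sqrt(3.19141)
uc = 1.7865

1.7865


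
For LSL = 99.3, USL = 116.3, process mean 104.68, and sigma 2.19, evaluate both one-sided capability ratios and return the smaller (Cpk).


Cpu = (USL - mean) / (3*sigma) = (116.3 - 104.68) / (3*2.19) = 1.7686
Cpl = (mean - LSL) / (3*sigma) = (104.68 - 99.3) / (3*2.19) = 0.8189
Cpk = min(Cpu, Cpl) = 0.8189

0.8189


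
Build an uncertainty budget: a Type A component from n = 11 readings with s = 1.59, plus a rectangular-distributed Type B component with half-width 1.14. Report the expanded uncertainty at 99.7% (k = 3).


u_A = s / sqrt(n) = 1.59 / sqrt(11) = 0.47940304
u_B = half_width / sqrt(3) = 1.14 / sqrt(3) = 0.65817931
uc = sqrt(u_A^2 + u_B^2) = sqrt(0.47940304^2 + 0.65817931^2) = 0.81426487
U = k * uc = 3 * 0.81426487
U = 2.4428

2.4428


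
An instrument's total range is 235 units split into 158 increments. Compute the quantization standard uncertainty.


resolution = range / divisions
resolution = 235 / 158 = 1.4873418
u_res = resolution / (2*sqrt(3))
u_res = 1.4873418 / 3.4641016
u_res = 0.4294

0.4294


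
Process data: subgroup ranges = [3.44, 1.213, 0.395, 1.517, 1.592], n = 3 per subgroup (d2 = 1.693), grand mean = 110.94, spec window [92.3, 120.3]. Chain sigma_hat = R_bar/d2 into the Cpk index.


R_bar = (3.44 + 1.213 + 0.395 + 1.517 + 1.592) / 5 = 1.6314
sigma = R_bar / d2 = 1.6314 / 1.693 = 0.96361488
Cp = (USL - LSL)/(6*sigma) = (120.3 - 92.3)/(6*0.96361488) = 4.8429
Cpu = (120.3 - 110.94)/(3*0.96361488) = 3.2378
Cpl = (110.94 - 92.3)/(3*0.96361488) = 6.4479
Cpk = min(Cpu, Cpl) = 3.2378

3.2378


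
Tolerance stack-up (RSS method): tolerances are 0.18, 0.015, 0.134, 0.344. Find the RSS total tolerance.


RSS = sqrt(0.18^2 + 0.015^2 + 0.134^2 + 0.344^2)
= sqrt(0.168917)
= 0.4110

0.4110


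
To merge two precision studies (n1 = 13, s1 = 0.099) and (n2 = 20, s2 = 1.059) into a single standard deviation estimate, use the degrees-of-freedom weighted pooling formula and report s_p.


s_p = sqrt(((n1-1)*s1^2 + (n2-1)*s2^2) / (n1+n2-2))
numerator = (13-1)*0.099^2 + (20-1)*1.059^2 = 0.117612 + 21.308139 = 21.425751
denominator = 13 + 20 - 2 = 31
s_p^2 = 21.425751 / 31 = 0.69115326
s_p = sqrt(0.69115326) = 0.8314

0.8314


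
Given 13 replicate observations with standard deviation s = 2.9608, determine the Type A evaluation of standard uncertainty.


u_A = s / sqrt(n)
u_A = 2.9608 / sqrt(13)
u_A = 2.9608 / 3.6055513
u_A = 0.8212

0.8212


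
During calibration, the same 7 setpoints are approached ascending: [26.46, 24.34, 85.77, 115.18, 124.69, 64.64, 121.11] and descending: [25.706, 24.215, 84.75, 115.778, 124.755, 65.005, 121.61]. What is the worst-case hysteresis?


|26.46 - 25.706| = 0.7540
|24.34 - 24.215| = 0.1250
|85.77 - 84.75| = 1.0200
|115.18 - 115.778| = 0.5980
|124.69 - 124.755| = 0.0650
|64.64 - 65.005| = 0.3650
|121.11 - 121.61| = 0.5000
hysteresis = max(diffs) = 1.0200

1.0200


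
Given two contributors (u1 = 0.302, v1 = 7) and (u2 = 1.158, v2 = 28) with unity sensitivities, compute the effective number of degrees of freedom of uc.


uc = sqrt(u1^2 + u2^2) = sqrt(0.302^2 + 1.158^2) = 1.1967322
v_eff = uc^4 / (u1^4/v1 + u2^4/v2)
= 1.1967322^4 / (0.302^4/7 + 1.158^4/28)
= 2.0511051 / 0.065409183
v_eff = 31.3581

31.3581


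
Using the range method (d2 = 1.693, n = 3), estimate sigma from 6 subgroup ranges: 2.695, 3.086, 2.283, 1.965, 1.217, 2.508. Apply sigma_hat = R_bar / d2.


R_bar = (2.695 + 3.086 + 2.283 + 1.965 + 1.217 + 2.508) / 6
R_bar = 13.754 / 6 = 2.2923333
sigma_hat = R_bar / d2 = 2.2923333 / 1.693 = 1.3540

1.3540


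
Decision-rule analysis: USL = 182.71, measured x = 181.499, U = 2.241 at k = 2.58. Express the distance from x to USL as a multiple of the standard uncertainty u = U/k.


u = U / k = 2.241 / 2.58 = 0.86860465
margin = |USL - x| = |182.71 - 181.499| = 1.211
z = margin / u = 1.211 / 0.86860465
z = 1.3942

1.3942


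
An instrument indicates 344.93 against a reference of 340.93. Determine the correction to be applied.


Correction = standard - reading
= 340.93 - 344.93
= -4.0000

-4.0000


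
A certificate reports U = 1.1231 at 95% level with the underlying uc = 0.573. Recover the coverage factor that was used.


k = U / uc
k = 1.1231 / 0.573
k = 1.96

1.96


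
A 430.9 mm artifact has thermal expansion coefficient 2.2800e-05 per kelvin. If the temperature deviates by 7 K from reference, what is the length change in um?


dL = L * alpha * dT
= 430.9 * 2.2800e-05 * 7
= 0.0687716 mm
dL_um = 0.0687716 * 1000 = 68.7716 um

68.7716


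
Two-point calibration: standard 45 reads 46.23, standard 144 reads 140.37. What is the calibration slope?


slope = (y2 - y1) / (x2 - x1)
= (140.37 - 46.23) / (144 - 45)
= 94.1400 / 99
= 0.9509

0.9509


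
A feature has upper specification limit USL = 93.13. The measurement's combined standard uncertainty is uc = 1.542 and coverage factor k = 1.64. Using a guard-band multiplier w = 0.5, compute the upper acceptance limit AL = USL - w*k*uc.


U = k * uc = 1.64 * 1.542 = 2.52888
guard band g = w * U = 0.5 * 2.52888 = 1.26444
AL = USL - g = 93.13 - 1.26444
AL = 91.8656

91.8656


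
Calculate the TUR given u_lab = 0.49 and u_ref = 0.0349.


TUR = u_lab / u_ref
= 0.49 / 0.0349
= 14.0401

14.0401


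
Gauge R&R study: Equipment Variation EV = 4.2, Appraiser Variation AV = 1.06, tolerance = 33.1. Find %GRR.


GRR = sqrt(EV^2 + AV^2) = sqrt(4.2^2 + 1.06^2) = 4.3316971
%GRR = GRR / tol * 100 = 4.3316971 / 33.1 * 100
%GRR = 13.0867

13.0867


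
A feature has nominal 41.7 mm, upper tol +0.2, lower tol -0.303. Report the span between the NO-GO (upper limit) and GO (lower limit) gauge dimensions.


GO = nominal - lower_tol (smallest hole = maximum material condition)
GO = 41.7 - 0.303 = 41.397
NO-GO = nominal + upper_tol (largest hole = least material condition)
NO-GO = 41.7 + 0.2 = 41.9
spread = NO-GO - GO = 41.9 - 41.397 = 0.5030

0.5030


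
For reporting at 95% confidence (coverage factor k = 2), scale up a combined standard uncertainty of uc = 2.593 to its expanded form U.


U = k * uc
U = 2 * 2.593
U = 5.1860

5.1860


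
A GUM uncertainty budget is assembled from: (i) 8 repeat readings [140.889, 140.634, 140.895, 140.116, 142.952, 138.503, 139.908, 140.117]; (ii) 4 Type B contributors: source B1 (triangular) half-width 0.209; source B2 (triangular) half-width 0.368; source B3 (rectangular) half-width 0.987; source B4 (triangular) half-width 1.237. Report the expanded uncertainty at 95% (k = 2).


mean = (140.889 + 140.634 + 140.895 + 140.116 + 142.952 + 138.503 + 139.908 + 140.117) / 8 = 140.50175
s = sqrt(sum((x - mean)^2)/(n-1)) = 1.2518671
u_A = s / sqrt(n) = 1.2518671 / sqrt(8) = 0.44260186
u_B1 = 0.209 / sqrt(6) = 0.085323893
u_B2 = 0.368 / sqrt(6) = 0.15023537
u_B3 = 0.987 / sqrt(3) = 0.56984472
u_B4 = 1.237 / sqrt(6) = 0.50500314
uc = sqrt(0.44260186^2 + 0.085323893^2 + 0.15023537^2 + 0.56984472^2 + 0.50500314^2) = 0.89749564
U = k * uc = 2 * 0.89749564
U = 1.7950

1.7950


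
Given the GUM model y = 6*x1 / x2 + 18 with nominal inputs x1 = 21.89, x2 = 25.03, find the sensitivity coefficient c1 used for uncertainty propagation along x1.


y = 6*x1 / x2 + 18
dy/dx1 = 6/x2
Evaluate at x2 = 25.03: c1 = 6 / 25.03
c1 = 0.2397

0.2397


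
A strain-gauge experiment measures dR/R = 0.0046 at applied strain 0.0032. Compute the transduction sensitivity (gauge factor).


GF = (dR/R) / epsilon
= 0.0046 / 0.0032
= 1.4375

1.4375


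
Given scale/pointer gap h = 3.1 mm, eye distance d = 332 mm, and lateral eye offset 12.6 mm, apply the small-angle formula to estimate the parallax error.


error = h * offset / d
= 3.1 * 12.6 / 332
= 0.1177

0.1177


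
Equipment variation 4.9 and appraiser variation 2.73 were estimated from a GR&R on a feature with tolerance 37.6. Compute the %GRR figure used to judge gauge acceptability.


GRR = sqrt(EV^2 + AV^2) = sqrt(4.9^2 + 2.73^2) = 5.60918
%GRR = GRR / tol * 100 = 5.60918 / 37.6 * 100
%GRR = 14.9180

14.9180


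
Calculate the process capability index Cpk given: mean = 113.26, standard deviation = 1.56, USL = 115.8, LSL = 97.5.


Cpu = (USL - mean) / (3*sigma) = (115.8 - 113.26) / (3*1.56) = 0.5427
Cpl = (mean - LSL) / (3*sigma) = (113.26 - 97.5) / (3*1.56) = 3.3675
Cpk = min(Cpu, Cpl) = 0.5427

0.5427


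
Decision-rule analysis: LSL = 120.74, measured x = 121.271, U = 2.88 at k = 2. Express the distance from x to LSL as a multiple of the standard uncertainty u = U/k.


u = U / k = 2.88 / 2 = 1.44
margin = |LSL - x| = |120.74 - 121.271| = 0.531
z = margin / u = 0.531 / 1.44
z = 0.3688

0.3688


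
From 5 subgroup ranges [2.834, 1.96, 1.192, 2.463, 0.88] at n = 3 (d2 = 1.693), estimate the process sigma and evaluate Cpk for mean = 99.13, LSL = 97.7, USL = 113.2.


R_bar = (2.834 + 1.96 + 1.192 + 2.463 + 0.88) / 5 = 1.8658
sigma = R_bar / d2 = 1.8658 / 1.693 = 1.1020673
Cp = (USL - LSL)/(6*sigma) = (113.2 - 97.7)/(6*1.1020673) = 2.3441
Cpu = (113.2 - 99.13)/(3*1.1020673) = 4.2556
Cpl = (99.13 - 97.7)/(3*1.1020673) = 0.4325
Cpk = min(Cpu, Cpl) = 0.4325

0.4325


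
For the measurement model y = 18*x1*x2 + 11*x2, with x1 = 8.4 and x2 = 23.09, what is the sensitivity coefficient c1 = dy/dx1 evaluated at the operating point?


y = 18*x1*x2 + 11*x2
dy/dx1 = 18*x2
Evaluate at x2 = 23.09: c1 = 18 * 23.09
c1 = 415.6200

415.6200


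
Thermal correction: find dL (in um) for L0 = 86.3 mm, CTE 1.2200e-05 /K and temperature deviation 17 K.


dL = L * alpha * dT
= 86.3 * 1.2200e-05 * 17
= 0.0178986 mm
dL_um = 0.0178986 * 1000 = 17.8986 um

17.8986


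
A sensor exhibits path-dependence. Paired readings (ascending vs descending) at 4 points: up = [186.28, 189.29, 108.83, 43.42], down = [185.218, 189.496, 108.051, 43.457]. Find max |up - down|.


|186.28 - 185.218| = 1.0620
|189.29 - 189.496| = 0.2060
|108.83 - 108.051| = 0.7790
|43.42 - 43.457| = 0.0370
hysteresis = max(diffs) = 1.0620

1.0620


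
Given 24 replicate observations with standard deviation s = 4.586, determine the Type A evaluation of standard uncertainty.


u_A = s / sqrt(n)
u_A = 4.586 / sqrt(24)
u_A = 4.586 / 4.8989795
u_A = 0.9361

0.9361


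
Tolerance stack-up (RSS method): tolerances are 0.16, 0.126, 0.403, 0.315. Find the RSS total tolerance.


RSS = sqrt(0.16^2 + 0.126^2 + 0.403^2 + 0.315^2)
= sqrt(0.30311)
= 0.5506

0.5506


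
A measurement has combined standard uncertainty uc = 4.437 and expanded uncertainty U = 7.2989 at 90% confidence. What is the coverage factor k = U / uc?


k = U / uc
k = 7.2989 / 4.437
k = 1.645

1.645


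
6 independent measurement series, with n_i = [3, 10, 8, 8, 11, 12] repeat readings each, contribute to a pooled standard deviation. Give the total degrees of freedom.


nu = sum_i (n_i - 1)
nu = ((3 - 1) + (10 - 1) + (8 - 1) + (8 - 1) + (11 - 1) + (12 - 1))
nu = 2 + 9 + 7 + 7 + 10 + 11
nu = 46

46


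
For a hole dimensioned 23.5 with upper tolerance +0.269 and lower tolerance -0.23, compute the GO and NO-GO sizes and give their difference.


GO = nominal - lower_tol (smallest hole = maximum material condition)
GO = 23.5 - 0.23 = 23.27
NO-GO = nominal + upper_tol (largest hole = least material condition)
NO-GO = 23.5 + 0.269 = 23.769
spread = NO-GO - GO = 23.769 - 23.27 = 0.4990

0.4990


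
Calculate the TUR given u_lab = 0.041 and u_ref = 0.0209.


TUR = u_lab / u_ref
= 0.041 / 0.0209
= 1.9617

1.9617


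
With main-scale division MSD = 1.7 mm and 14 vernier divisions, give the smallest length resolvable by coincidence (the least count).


LC = MSD / n_div
= 1.7 / 14
= 0.1214

0.1214


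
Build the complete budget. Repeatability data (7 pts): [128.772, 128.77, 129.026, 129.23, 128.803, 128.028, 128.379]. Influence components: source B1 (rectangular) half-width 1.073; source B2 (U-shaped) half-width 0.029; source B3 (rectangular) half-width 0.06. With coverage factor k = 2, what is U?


mean = (128.772 + 128.77 + 129.026 + 129.23 + 128.803 + 128.028 + 128.379) / 7 = 128.7154286
s = sqrt(sum((x - mean)^2)/(n-1)) = 0.4001724
u_A = s / sqrt(n) = 0.4001724 / sqrt(7) = 0.15125095
u_B1 = 1.073 / sqrt(3) = 0.61949684
u_B2 = 0.029 / sqrt(2) = 0.020506097
u_B3 = 0.06 / sqrt(3) = 0.034641016
uc = sqrt(0.15125095^2 + 0.61949684^2 + 0.020506097^2 + 0.034641016^2) = 0.63896298
U = k * uc = 2 * 0.63896298
U = 1.2779

1.2779


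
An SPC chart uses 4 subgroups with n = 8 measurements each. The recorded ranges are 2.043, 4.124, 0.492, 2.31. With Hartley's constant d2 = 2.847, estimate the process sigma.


R_bar = (2.043 + 4.124 + 0.492 + 2.31) / 4
R_bar = 8.969 / 4 = 2.24225
sigma_hat = R_bar / d2 = 2.24225 / 2.847 = 0.7876

0.7876


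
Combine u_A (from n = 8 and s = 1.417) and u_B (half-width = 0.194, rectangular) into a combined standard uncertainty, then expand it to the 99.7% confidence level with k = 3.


u_A = s / sqrt(n) = 1.417 / sqrt(8) = 0.50098515
u_B = half_width / sqrt(3) = 0.194 / sqrt(3) = 0.11200595
uc = sqrt(u_A^2 + u_B^2) = sqrt(0.50098515^2 + 0.11200595^2) = 0.51335315
U = k * uc = 3 * 0.51335315
U = 1.5401

1.5401


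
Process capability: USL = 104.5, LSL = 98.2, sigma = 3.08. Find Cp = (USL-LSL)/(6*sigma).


Cp = (USL - LSL) / (6 * sigma)
= (104.5 - 98.2) / (6 * 3.08)
= 6.3000 / 18.4800
= 0.3409

0.3409


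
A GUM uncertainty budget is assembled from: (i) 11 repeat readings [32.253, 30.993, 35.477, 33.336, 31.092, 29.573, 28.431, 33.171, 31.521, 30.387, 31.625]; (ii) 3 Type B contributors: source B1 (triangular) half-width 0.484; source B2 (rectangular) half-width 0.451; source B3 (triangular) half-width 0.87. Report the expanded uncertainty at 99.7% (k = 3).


mean = (32.253 + 30.993 + 35.477 + 33.336 + 31.092 + 29.573 + 28.431 + 33.171 + 31.521 + 30.387 + 31.625) / 11 = 31.62354545
s = sqrt(sum((x - mean)^2)/(n-1)) = 1.9284505
u_A = s / sqrt(n) = 1.9284505 / sqrt(11) = 0.5814497
u_B1 = 0.484 / sqrt(6) = 0.19759217
u_B2 = 0.451 / sqrt(3) = 0.26038497
u_B3 = 0.87 / sqrt(6) = 0.35517601
uc = sqrt(0.5814497^2 + 0.19759217^2 + 0.26038497^2 + 0.35517601^2) = 0.7556962
U = k * uc = 3 * 0.7556962
U = 2.2671

2.2671


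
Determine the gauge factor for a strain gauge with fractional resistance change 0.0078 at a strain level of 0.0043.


GF = (dR/R) / epsilon
= 0.0078 / 0.0043
= 1.8140

1.8140


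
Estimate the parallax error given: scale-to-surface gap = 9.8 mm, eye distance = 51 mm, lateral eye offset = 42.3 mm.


error = h * offset / d
= 9.8 * 42.3 / 51
= 8.1282

8.1282


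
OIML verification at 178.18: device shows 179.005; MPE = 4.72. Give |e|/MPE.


e = indication - reference = 179.005 - 178.18 = 0.8250
|e| = 0.8250
ratio = |e| / MPE = 0.8250 / 4.72
ratio = 0.1748

0.1748


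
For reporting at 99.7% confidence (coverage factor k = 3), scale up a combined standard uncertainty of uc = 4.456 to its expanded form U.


U = k * uc
U = 3 * 4.456
U = 13.3680

13.3680


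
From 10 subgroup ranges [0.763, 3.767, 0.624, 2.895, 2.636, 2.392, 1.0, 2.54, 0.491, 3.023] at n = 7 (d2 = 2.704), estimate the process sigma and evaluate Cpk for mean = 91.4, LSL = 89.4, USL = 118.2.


R_bar = (0.763 + 3.767 + 0.624 + 2.895 + 2.636 + 2.392 + 1.0 + 2.54 + 0.491 + 3.023) / 10 = 2.0131
sigma = R_bar / d2 = 2.0131 / 2.704 = 0.74448964
Cp = (USL - LSL)/(6*sigma) = (118.2 - 89.4)/(6*0.74448964) = 6.4474
Cpu = (118.2 - 91.4)/(3*0.74448964) = 11.9993
Cpl = (91.4 - 89.4)/(3*0.74448964) = 0.8955
Cpk = min(Cpu, Cpl) = 0.8955

0.8955


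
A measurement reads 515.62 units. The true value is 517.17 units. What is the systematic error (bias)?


Systematic error = measured - true
= 515.62 - 517.17
= -1.5500

-1.5500


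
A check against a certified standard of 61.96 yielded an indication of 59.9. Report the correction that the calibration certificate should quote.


Correction = standard - reading
= 61.96 - 59.9
= 2.0600

2.0600


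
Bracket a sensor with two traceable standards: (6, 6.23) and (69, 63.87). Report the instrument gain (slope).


slope = (y2 - y1) / (x2 - x1)
= (63.87 - 6.23) / (69 - 6)
= 57.6400 / 63
= 0.9149

0.9149


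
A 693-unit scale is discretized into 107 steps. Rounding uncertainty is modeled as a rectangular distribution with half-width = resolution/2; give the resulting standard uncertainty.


resolution = range / divisions
resolution = 693 / 107 = 6.4766355
u_res = resolution / (2*sqrt(3))
u_res = 6.4766355 / 3.4641016
u_res = 1.8696

1.8696


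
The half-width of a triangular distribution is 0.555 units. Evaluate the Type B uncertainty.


u_B = half_width / sqrt(6)
u_B = 0.555 / 2.4494897
u_B = 0.2266

0.2266


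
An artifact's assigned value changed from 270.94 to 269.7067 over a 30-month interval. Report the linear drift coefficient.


rate = (v2 - v1) / months
= (269.7067 - 270.94) / 30
= -1.2333 / 30
= -0.0411

-0.0411


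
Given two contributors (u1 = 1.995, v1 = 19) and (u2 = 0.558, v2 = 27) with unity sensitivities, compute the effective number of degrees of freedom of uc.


uc = sqrt(u1^2 + u2^2) = sqrt(1.995^2 + 0.558^2) = 2.0715668
v_eff = uc^4 / (u1^4/v1 + u2^4/v2)
= 2.0715668^4 / (1.995^4/19 + 0.558^4/27)
= 18.41602 / 0.83730639
v_eff = 21.9944

21.9944


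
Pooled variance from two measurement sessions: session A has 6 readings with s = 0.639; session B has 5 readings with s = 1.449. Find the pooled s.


s_p = sqrt(((n1-1)*s1^2 + (n2-1)*s2^2) / (n1+n2-2))
numerator = (6-1)*0.639^2 + (5-1)*1.449^2 = 2.041605 + 8.398404 = 10.440009
denominator = 6 + 5 - 2 = 9
s_p^2 = 10.440009 / 9 = 1.160001
s_p = sqrt(1.160001) = 1.0770

1.0770


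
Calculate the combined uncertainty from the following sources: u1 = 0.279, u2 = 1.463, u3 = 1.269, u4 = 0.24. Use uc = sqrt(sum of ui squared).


uc = sqrt(0.279^2 + 1.463^2 + 1.269^2 + 0.24^2)
uc = sqrt(3.886171)
uc = 1.9713

1.9713


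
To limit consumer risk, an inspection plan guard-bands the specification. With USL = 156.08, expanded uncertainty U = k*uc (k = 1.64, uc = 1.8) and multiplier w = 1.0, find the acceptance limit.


U = k * uc = 1.64 * 1.8 = 2.952
guard band g = w * U = 1.0 * 2.952 = 2.952
AL = USL - g = 156.08 - 2.952
AL = 153.1280

153.1280


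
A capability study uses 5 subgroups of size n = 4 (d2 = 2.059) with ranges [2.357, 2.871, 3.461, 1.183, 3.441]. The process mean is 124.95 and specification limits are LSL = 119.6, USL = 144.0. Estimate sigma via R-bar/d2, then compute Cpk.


R_bar = (2.357 + 2.871 + 3.461 + 1.183 + 3.441) / 5 = 2.6626
sigma = R_bar / d2 = 2.6626 / 2.059 = 1.293152
Cp = (USL - LSL)/(6*sigma) = (144.0 - 119.6)/(6*1.293152) = 3.1448
Cpu = (144.0 - 124.95)/(3*1.293152) = 4.9105
Cpl = (124.95 - 119.6)/(3*1.293152) = 1.3791
Cpk = min(Cpu, Cpl) = 1.3791

1.3791


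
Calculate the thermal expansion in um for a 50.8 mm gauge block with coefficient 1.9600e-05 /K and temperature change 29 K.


dL = L * alpha * dT
= 50.8 * 1.9600e-05 * 29
= 0.0288747 mm
dL_um = 0.0288747 * 1000 = 28.8747 um

28.8747


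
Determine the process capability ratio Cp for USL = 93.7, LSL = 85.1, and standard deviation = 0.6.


Cp = (USL - LSL) / (6 * sigma)
= (93.7 - 85.1) / (6 * 0.6)
= 8.6000 / 3.6000
= 2.3889

2.3889


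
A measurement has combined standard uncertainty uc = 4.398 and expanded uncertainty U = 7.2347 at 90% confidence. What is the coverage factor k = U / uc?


k = U / uc
k = 7.2347 / 4.398
k = 1.645

1.645


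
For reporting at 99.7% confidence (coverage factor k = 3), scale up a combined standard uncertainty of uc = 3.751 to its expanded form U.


U = k * uc
U = 3 * 3.751
U = 11.2530

11.2530


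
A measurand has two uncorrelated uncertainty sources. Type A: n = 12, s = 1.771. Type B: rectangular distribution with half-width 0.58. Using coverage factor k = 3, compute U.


u_A = s / sqrt(n) = 1.771 / sqrt(12) = 0.51124366
u_B = half_width / sqrt(3) = 0.58 / sqrt(3) = 0.33486316
uc = sqrt(u_A^2 + u_B^2) = sqrt(0.51124366^2 + 0.33486316^2) = 0.61114926
U = k * uc = 3 * 0.61114926
U = 1.8334

1.8334


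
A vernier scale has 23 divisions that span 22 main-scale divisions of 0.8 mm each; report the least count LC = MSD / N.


LC = MSD / n_div
= 0.8 / 23
= 0.0348

0.0348


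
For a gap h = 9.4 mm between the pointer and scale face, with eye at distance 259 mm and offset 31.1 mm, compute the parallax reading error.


error = h * offset / d
= 9.4 * 31.1 / 259
= 1.1287

1.1287


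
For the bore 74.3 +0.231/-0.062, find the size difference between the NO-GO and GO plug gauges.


GO = nominal - lower_tol (smallest hole = maximum material condition)
GO = 74.3 - 0.062 = 74.238
NO-GO = nominal + upper_tol (largest hole = least material condition)
NO-GO = 74.3 + 0.231 = 74.531
spread = NO-GO - GO = 74.531 - 74.238 = 0.2930

0.2930


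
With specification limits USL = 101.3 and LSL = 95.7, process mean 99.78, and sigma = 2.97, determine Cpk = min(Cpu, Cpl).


Cpu = (USL - mean) / (3*sigma) = (101.3 - 99.78) / (3*2.97) = 0.1706
Cpl = (mean - LSL) / (3*sigma) = (99.78 - 95.7) / (3*2.97) = 0.4579
Cpk = min(Cpu, Cpl) = 0.1706

0.1706


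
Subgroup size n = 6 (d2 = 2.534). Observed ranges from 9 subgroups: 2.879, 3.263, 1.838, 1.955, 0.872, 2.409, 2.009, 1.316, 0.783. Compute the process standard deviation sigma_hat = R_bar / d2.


R_bar = (2.879 + 3.263 + 1.838 + 1.955 + 0.872 + 2.409 + 2.009 + 1.316 + 0.783) / 9
R_bar = 17.324 / 9 = 1.9248889
sigma_hat = R_bar / d2 = 1.9248889 / 2.534 = 0.7596

0.7596


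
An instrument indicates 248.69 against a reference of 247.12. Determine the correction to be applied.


Correction = standard - reading
= 247.12 - 248.69
= -1.5700

-1.5700


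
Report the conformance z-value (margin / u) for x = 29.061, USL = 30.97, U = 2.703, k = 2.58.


u = U / k = 2.703 / 2.58 = 1.0476744
margin = |USL - x| = |30.97 - 29.061| = 1.909
z = margin / u = 1.909 / 1.0476744
z = 1.8221

1.8221


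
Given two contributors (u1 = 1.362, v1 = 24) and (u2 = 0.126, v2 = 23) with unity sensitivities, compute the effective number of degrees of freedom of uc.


uc = sqrt(u1^2 + u2^2) = sqrt(1.362^2 + 0.126^2) = 1.3678158
v_eff = uc^4 / (u1^4/v1 + u2^4/v2)
= 1.3678158^4 / (1.362^4/24 + 0.126^4/23)
= 3.5003419 / 0.1433938
v_eff = 24.4107

24.4107


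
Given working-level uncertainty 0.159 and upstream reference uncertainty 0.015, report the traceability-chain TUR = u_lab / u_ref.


TUR = u_lab / u_ref
= 0.159 / 0.015
= 10.6000

10.6000


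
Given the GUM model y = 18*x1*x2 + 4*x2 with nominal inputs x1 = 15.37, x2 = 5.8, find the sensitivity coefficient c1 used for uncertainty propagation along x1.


y = 18*x1*x2 + 4*x2
dy/dx1 = 18*x2
Evaluate at x2 = 5.8: c1 = 18 * 5.8
c1 = 104.4000

104.4000


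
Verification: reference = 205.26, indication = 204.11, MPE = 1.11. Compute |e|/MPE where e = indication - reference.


e = indication - reference = 204.11 - 205.26 = -1.1500
|e| = 1.1500
ratio = |e| / MPE = 1.1500 / 1.11
ratio = 1.0360

1.0360


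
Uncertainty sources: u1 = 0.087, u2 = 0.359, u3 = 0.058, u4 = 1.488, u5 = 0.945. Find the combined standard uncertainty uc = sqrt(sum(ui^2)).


uc = sqrt(0.087^2 + 0.359^2 + 0.058^2 + 1.488^2 + 0.945^2)
uc = sqrt(3.246983)
uc = 1.8019

1.8019


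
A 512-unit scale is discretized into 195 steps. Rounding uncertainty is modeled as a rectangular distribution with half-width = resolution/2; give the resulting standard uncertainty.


resolution = range / divisions
resolution = 512 / 195 = 2.625641
u_res = resolution / (2*sqrt(3))
u_res = 2.625641 / 3.4641016
u_res = 0.7580

0.7580


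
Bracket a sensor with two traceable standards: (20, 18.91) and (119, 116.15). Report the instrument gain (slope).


slope = (y2 - y1) / (x2 - x1)
= (116.15 - 18.91) / (119 - 20)
= 97.2400 / 99
= 0.9822

0.9822


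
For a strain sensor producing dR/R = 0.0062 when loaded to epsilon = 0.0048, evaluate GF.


GF = (dR/R) / epsilon
= 0.0062 / 0.0048
= 1.2917

1.2917


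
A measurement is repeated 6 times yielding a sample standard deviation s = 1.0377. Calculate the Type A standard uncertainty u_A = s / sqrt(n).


u_A = s / sqrt(n)
u_A = 1.0377 / sqrt(6)
u_A = 1.0377 / 2.4494897
u_A = 0.4236

0.4236


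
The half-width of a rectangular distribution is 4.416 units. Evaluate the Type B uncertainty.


u_B = half_width / sqrt(3)
u_B = 4.416 / 1.7320508
u_B = 2.5496

2.5496


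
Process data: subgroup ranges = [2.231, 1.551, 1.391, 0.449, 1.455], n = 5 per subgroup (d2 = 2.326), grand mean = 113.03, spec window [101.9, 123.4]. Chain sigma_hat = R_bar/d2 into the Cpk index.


R_bar = (2.231 + 1.551 + 1.391 + 0.449 + 1.455) / 5 = 1.4154
sigma = R_bar / d2 = 1.4154 / 2.326 = 0.60851247
Cp = (USL - LSL)/(6*sigma) = (123.4 - 101.9)/(6*0.60851247) = 5.8887
Cpu = (123.4 - 113.03)/(3*0.60851247) = 5.6805
Cpl = (113.03 - 101.9)/(3*0.60851247) = 6.0968
Cpk = min(Cpu, Cpl) = 5.6805

5.6805


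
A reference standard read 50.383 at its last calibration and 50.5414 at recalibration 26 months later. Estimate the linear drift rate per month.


rate = (v2 - v1) / months
= (50.5414 - 50.383) / 26
= 0.1584 / 26
= 0.0061

0.0061


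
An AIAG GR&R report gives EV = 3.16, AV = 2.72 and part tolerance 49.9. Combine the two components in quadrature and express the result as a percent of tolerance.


GRR = sqrt(EV^2 + AV^2) = sqrt(3.16^2 + 2.72^2) = 4.1694124
%GRR = GRR / tol * 100 = 4.1694124 / 49.9 * 100
%GRR = 8.3555

8.3555


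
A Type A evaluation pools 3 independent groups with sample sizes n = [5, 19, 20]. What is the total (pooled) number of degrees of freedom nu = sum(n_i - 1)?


nu = sum_i (n_i - 1)
nu = ((5 - 1) + (19 - 1) + (20 - 1))
nu = 4 + 18 + 19
nu = 41

41


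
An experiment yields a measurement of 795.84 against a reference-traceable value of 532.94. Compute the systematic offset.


Systematic error = measured - true
= 795.84 - 532.94
= 262.9000

262.9000


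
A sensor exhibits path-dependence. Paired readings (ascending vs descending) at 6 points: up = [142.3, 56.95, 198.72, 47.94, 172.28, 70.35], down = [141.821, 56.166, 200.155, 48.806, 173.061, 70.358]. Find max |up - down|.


|142.3 - 141.821| = 0.4790
|56.95 - 56.166| = 0.7840
|198.72 - 200.155| = 1.4350
|47.94 - 48.806| = 0.8660
|172.28 - 173.061| = 0.7810
|70.35 - 70.358| = 0.0080
hysteresis = max(diffs) = 1.4350

1.4350


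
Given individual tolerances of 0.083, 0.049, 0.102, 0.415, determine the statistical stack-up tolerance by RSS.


RSS = sqrt(0.083^2 + 0.049^2 + 0.102^2 + 0.415^2)
= sqrt(0.191919)
= 0.4381

0.4381


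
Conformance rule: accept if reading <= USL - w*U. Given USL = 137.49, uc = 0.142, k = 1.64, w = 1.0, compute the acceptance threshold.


U = k * uc = 1.64 * 0.142 = 0.23288
guard band g = w * U = 1.0 * 0.23288 = 0.23288
AL = USL - g = 137.49 - 0.23288
AL = 137.2571

137.2571


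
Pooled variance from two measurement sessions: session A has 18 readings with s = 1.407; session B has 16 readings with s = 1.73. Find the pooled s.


s_p = sqrt(((n1-1)*s1^2 + (n2-1)*s2^2) / (n1+n2-2))
numerator = (18-1)*1.407^2 + (16-1)*1.73^2 = 33.654033 + 44.8935 = 78.547533
denominator = 18 + 16 - 2 = 32
s_p^2 = 78.547533 / 32 = 2.4546104
s_p = sqrt(2.4546104) = 1.5667

1.5667


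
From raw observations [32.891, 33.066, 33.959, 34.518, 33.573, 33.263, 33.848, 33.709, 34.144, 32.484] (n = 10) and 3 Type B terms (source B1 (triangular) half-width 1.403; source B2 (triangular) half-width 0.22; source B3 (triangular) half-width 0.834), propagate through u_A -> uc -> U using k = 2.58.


mean = (32.891 + 33.066 + 33.959 + 34.518 + 33.573 + 33.263 + 33.848 + 33.709 + 34.144 + 32.484) / 10 = 33.5455
s = sqrt(sum((x - mean)^2)/(n-1)) = 0.61992961
u_A = s / sqrt(n) = 0.61992961 / sqrt(10) = 0.19603896
u_B1 = 1.403 / sqrt(6) = 0.57277235
u_B2 = 0.22 / sqrt(6) = 0.089814624
u_B3 = 0.834 / sqrt(6) = 0.34047907
uc = sqrt(0.19603896^2 + 0.57277235^2 + 0.089814624^2 + 0.34047907^2) = 0.70035141
U = k * uc = 2.58 * 0.70035141
U = 1.8069

1.8069


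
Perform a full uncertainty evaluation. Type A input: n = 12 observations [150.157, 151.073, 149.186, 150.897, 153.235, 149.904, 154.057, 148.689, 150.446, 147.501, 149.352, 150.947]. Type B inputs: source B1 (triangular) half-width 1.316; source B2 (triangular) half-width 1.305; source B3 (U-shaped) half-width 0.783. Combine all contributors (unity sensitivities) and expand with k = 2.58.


mean = (150.157 + 151.073 + 149.186 + 150.897 + 153.235 + 149.904 + 154.057 + 148.689 + 150.446 + 147.501 + 149.352 + 150.947) / 12 = 150.4536667
s = sqrt(sum((x - mean)^2)/(n-1)) = 1.823744
u_A = s / sqrt(n) = 1.823744 / sqrt(12) = 0.52646954
u_B1 = 1.316 / sqrt(6) = 0.53725475
u_B2 = 1.305 / sqrt(6) = 0.53276402
u_B3 = 0.783 / sqrt(2) = 0.55366461
uc = sqrt(0.52646954^2 + 0.53725475^2 + 0.53276402^2 + 0.55366461^2) = 1.075265
U = k * uc = 2.58 * 1.075265
U = 2.7742

2.7742


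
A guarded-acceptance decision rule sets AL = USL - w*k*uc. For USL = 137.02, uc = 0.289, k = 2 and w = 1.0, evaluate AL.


U = k * uc = 2 * 0.289 = 0.578
guard band g = w * U = 1.0 * 0.578 = 0.578
AL = USL - g = 137.02 - 0.578
AL = 136.4420

136.4420


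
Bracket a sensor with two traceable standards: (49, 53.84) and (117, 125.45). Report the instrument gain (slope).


slope = (y2 - y1) / (x2 - x1)
= (125.45 - 53.84) / (117 - 49)
= 71.6100 / 68
= 1.0531

1.0531


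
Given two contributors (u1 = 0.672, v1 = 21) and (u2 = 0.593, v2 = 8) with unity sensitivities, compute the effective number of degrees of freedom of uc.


uc = sqrt(u1^2 + u2^2) = sqrt(0.672^2 + 0.593^2) = 0.89623267
v_eff = uc^4 / (u1^4/v1 + u2^4/v2)
= 0.89623267^4 / (0.672^4/21 + 0.593^4/8)
= 0.64518325 / 0.02516799
v_eff = 25.6351

25.6351


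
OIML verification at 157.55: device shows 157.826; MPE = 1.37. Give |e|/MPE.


e = indication - reference = 157.826 - 157.55 = 0.2760
|e| = 0.2760
ratio = |e| / MPE = 0.2760 / 1.37
ratio = 0.2015

0.2015


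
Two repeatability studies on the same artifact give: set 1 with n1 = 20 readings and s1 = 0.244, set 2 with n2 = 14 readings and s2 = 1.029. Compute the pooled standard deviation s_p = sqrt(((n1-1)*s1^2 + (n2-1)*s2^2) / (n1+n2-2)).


s_p = sqrt(((n1-1)*s1^2 + (n2-1)*s2^2) / (n1+n2-2))
numerator = (20-1)*0.244^2 + (14-1)*1.029^2 = 1.131184 + 13.764933 = 14.896117
denominator = 20 + 14 - 2 = 32
s_p^2 = 14.896117 / 32 = 0.46550366
s_p = sqrt(0.46550366) = 0.6823

0.6823


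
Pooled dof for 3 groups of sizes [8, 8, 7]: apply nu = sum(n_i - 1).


nu = sum_i (n_i - 1)
nu = ((8 - 1) + (8 - 1) + (7 - 1))
nu = 7 + 7 + 6
nu = 20

20


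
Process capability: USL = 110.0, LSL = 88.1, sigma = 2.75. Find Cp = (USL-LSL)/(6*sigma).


Cp = (USL - LSL) / (6 * sigma)
= (110.0 - 88.1) / (6 * 2.75)
= 21.9000 / 16.5000
= 1.3273

1.3273


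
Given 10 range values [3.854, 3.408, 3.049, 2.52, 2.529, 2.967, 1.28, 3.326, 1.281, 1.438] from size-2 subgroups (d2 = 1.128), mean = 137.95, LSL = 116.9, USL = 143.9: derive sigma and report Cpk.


R_bar = (3.854 + 3.408 + 3.049 + 2.52 + 2.529 + 2.967 + 1.28 + 3.326 + 1.281 + 1.438) / 10 = 2.5652
sigma = R_bar / d2 = 2.5652 / 1.128 = 2.2741135
Cp = (USL - LSL)/(6*sigma) = (143.9 - 116.9)/(6*2.2741135) = 1.9788
Cpu = (143.9 - 137.95)/(3*2.2741135) = 0.8721
Cpl = (137.95 - 116.9)/(3*2.2741135) = 3.0855
Cpk = min(Cpu, Cpl) = 0.8721

0.8721


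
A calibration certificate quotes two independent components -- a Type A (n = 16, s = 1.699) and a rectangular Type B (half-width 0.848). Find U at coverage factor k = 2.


u_A = s / sqrt(n) = 1.699 / sqrt(16) = 0.42475
u_B = half_width / sqrt(3) = 0.848 / sqrt(3) = 0.48959303
uc = sqrt(u_A^2 + u_B^2) = sqrt(0.42475^2 + 0.48959303^2) = 0.64816194
U = k * uc = 2 * 0.64816194
U = 1.2963

1.2963
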